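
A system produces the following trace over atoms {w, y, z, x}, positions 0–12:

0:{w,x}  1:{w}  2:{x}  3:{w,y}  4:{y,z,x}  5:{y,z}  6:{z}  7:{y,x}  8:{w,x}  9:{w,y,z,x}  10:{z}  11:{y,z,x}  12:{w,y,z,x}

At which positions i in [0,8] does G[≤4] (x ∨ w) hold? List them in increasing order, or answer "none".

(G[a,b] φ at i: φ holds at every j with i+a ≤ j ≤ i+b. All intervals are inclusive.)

Evaluate at each i in [0,8]:
  i=0: ✓ (all of [0,4])
  i=1: ✗ (fails at j=5)
  i=2: ✗ (fails at j=5)
  i=3: ✗ (fails at j=5)
  i=4: ✗ (fails at j=5)
  i=5: ✗ (fails at j=5)
  i=6: ✗ (fails at j=6)
  i=7: ✗ (fails at j=10)
  i=8: ✗ (fails at j=10)

0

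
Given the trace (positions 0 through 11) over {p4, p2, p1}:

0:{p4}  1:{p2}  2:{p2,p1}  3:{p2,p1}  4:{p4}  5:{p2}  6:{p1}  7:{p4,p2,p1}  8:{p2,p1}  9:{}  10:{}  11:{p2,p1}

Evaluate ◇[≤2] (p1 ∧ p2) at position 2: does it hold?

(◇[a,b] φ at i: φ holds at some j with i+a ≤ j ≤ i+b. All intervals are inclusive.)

True

Check (p1 ∧ p2) at each j in [2,4]:
  j=2: true
  j=3: true
  j=4: false
Found at j=2 → formula holds.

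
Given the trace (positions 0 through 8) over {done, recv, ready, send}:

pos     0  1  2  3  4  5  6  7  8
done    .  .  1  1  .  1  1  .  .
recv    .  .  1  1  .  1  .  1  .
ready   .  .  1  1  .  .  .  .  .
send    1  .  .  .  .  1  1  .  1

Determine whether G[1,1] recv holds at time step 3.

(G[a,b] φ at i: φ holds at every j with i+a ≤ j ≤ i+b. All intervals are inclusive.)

Check recv at every j in [4,4]:
  j=4: false
Fails at j=4 → formula fails.

Does not hold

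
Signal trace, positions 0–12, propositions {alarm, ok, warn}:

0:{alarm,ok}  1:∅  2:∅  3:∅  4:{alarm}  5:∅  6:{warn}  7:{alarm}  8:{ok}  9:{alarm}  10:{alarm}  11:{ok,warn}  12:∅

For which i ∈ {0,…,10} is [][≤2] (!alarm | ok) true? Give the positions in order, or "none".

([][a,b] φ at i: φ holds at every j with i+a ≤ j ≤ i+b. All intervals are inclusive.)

0, 1

Evaluate at each i in [0,10]:
  i=0: ✓ (all of [0,2])
  i=1: ✓ (all of [1,3])
  i=2: ✗ (fails at j=4)
  i=3: ✗ (fails at j=4)
  i=4: ✗ (fails at j=4)
  i=5: ✗ (fails at j=7)
  i=6: ✗ (fails at j=7)
  i=7: ✗ (fails at j=7)
  i=8: ✗ (fails at j=9)
  i=9: ✗ (fails at j=9)
  i=10: ✗ (fails at j=10)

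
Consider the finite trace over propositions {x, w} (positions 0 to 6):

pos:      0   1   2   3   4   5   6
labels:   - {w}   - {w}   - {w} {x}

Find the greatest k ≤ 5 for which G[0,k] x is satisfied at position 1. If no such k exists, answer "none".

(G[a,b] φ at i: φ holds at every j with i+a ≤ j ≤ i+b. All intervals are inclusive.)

x must hold from j=1 onward; find where it first fails.
  j=1: fails → no k works.

none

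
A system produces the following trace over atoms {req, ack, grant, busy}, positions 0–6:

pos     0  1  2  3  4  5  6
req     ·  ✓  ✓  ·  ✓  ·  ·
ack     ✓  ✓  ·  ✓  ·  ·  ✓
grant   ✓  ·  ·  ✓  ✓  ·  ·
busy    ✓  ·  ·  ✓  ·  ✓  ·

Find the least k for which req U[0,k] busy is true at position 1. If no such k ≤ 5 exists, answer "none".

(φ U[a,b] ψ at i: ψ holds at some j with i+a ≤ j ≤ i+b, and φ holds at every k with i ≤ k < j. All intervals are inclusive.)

2

Need earliest j ≥ 1 with busy, and req at every k in [1,j-1].
  j=1: rhs fails.
  j=2: rhs fails.
  j=3: rhs holds; lhs holds on [1,2]. k = 2.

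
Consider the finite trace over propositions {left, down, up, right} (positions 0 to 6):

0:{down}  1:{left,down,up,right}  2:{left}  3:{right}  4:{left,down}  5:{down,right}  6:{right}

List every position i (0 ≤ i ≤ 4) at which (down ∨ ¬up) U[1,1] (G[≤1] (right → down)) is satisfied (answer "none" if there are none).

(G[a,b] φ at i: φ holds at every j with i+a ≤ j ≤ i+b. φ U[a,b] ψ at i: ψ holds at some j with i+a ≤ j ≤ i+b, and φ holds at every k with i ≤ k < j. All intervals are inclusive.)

Evaluate at each i in [0,4]:
  i=0: ✓ (rhs at j=1; lhs holds on [0,0])
  i=1: ✗ (no rhs in [2,2])
  i=2: ✗ (no rhs in [3,3])
  i=3: ✓ (rhs at j=4; lhs holds on [3,3])
  i=4: ✗ (no rhs in [5,5])

0, 3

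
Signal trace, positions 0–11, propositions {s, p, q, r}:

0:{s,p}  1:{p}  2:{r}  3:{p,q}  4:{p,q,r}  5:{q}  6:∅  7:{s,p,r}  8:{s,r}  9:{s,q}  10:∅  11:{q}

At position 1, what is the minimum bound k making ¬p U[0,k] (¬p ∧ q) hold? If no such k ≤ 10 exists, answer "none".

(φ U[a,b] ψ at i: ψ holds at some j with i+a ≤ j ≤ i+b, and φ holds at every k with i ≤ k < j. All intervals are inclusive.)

none

Need earliest j ≥ 1 with (¬p ∧ q), and ¬p at every k in [1,j-1].
  j=1: rhs fails.
  j=2: rhs fails.
  j=3: rhs fails.
  j=4: rhs fails.
  j=5: rhs holds but lhs fails at k=1.
  j=6: rhs fails.
  j=7: rhs fails.
  j=8: rhs fails.
  j=9: rhs holds but lhs fails at k=1.
  j=10: rhs fails.
  j=11: rhs holds but lhs fails at k=1.
No witness within the range → none.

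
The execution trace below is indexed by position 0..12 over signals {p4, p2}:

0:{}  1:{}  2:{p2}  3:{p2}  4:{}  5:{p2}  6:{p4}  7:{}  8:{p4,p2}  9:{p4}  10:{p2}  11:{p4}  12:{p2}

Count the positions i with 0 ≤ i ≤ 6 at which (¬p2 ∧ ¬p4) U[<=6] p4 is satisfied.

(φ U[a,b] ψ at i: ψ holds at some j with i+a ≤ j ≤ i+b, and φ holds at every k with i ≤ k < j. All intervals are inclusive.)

1

Evaluate at each i in [0,6]:
  i=0: ✗ (lhs fails at k=2 before rhs at j=6)
  i=1: ✗ (lhs fails at k=2 before rhs at j=6)
  i=2: ✗ (lhs fails at k=2 before rhs at j=6)
  i=3: ✗ (lhs fails at k=3 before rhs at j=6)
  i=4: ✗ (lhs fails at k=5 before rhs at j=6)
  i=5: ✗ (lhs fails at k=5 before rhs at j=6)
  i=6: ✓ (rhs at j=6)
Positions where it holds: {6} → 1.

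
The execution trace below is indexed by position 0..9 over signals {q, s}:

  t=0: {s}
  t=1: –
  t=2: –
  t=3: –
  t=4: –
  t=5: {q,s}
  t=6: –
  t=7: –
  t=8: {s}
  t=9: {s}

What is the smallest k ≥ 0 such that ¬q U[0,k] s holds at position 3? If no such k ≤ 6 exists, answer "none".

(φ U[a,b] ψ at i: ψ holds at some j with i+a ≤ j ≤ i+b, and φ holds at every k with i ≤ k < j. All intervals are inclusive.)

Need earliest j ≥ 3 with s, and ¬q at every k in [3,j-1].
  j=3: rhs fails.
  j=4: rhs fails.
  j=5: rhs holds; lhs holds on [3,4]. k = 2.

2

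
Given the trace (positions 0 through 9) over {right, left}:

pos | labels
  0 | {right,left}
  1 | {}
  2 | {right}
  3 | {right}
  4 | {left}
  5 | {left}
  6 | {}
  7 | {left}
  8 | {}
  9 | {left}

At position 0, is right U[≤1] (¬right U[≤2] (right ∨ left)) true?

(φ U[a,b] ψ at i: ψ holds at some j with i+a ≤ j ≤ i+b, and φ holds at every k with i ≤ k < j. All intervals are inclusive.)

Holds

Need some j in [0,1] with (¬right U[≤2] (right ∨ left)), and right at every k in [0,j-1].
  j=0: (¬right U[≤2] (right ∨ left)) holds; no prefix to check → satisfied.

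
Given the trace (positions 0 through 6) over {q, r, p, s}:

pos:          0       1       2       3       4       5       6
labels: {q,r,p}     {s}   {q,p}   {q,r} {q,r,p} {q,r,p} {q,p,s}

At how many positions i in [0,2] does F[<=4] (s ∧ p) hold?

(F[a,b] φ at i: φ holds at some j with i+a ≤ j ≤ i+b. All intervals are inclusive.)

Evaluate at each i in [0,2]:
  i=0: ✗ (none in [0,4])
  i=1: ✗ (none in [1,5])
  i=2: ✓ (witness j=6)
Positions where it holds: {2} → 1.

1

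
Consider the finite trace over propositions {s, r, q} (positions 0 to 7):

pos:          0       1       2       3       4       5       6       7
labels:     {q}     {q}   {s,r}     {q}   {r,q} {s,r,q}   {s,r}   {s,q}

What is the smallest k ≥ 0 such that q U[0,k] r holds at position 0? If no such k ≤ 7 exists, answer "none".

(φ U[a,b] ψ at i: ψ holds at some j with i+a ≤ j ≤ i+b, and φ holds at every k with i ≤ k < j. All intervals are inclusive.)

2

Need earliest j ≥ 0 with r, and q at every k in [0,j-1].
  j=0: rhs fails.
  j=1: rhs fails.
  j=2: rhs holds; lhs holds on [0,1]. k = 2.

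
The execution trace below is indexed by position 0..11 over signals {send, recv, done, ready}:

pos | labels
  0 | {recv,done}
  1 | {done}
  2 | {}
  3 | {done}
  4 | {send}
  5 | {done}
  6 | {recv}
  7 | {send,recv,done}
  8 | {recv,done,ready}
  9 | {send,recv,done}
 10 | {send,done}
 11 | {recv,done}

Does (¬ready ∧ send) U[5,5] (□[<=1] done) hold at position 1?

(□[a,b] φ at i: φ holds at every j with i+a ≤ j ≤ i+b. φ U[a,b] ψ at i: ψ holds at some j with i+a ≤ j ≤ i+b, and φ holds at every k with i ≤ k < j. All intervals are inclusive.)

Need some j in [6,6] with □[<=1] done, and (¬ready ∧ send) at every k in [1,j-1].
  j=6: □[<=1] done — fails at 6.
No j in the window works → until fails.

Does not hold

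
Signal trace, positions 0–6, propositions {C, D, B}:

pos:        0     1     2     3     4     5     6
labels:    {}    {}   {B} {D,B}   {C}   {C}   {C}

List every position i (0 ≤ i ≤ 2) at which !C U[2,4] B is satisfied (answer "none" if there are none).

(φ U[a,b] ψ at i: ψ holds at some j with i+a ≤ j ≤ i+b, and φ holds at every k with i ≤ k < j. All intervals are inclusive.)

0, 1

Evaluate at each i in [0,2]:
  i=0: ✓ (rhs at j=2; lhs holds on [0,1])
  i=1: ✓ (rhs at j=3; lhs holds on [1,2])
  i=2: ✗ (no rhs in [4,6])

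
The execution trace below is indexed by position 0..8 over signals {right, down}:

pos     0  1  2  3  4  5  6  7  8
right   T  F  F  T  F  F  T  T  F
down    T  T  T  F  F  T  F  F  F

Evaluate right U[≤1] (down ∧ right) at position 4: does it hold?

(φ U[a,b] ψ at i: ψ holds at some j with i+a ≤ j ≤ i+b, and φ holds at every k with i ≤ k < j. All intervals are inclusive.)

Need some j in [4,5] with (down ∧ right), and right at every k in [4,j-1].
  j=4: (down ∧ right) false.
  j=5: (down ∧ right) false.
No j in the window works → until fails.

Does not hold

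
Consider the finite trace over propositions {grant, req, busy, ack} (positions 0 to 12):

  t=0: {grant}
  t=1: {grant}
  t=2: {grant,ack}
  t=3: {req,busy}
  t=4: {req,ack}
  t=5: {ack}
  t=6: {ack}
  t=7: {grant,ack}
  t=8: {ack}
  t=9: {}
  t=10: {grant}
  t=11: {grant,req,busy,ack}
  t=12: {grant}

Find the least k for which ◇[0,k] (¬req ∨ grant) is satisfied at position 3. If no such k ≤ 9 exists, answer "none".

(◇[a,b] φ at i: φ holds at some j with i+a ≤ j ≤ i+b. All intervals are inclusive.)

2

Scan j = 3,4,… for (¬req ∨ grant):
  j=3: fails
  j=4: fails
  j=5: holds
First hit at j=5, so smallest k = 5-3 = 2.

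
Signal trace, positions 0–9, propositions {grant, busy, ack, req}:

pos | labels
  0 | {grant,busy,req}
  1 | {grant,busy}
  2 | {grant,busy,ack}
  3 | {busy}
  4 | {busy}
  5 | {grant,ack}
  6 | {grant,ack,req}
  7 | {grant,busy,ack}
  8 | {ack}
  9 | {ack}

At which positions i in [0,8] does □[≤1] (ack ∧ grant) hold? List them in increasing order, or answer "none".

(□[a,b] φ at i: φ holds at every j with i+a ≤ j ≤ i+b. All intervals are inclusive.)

Evaluate at each i in [0,8]:
  i=0: ✗ (fails at j=0)
  i=1: ✗ (fails at j=1)
  i=2: ✗ (fails at j=3)
  i=3: ✗ (fails at j=3)
  i=4: ✗ (fails at j=4)
  i=5: ✓ (all of [5,6])
  i=6: ✓ (all of [6,7])
  i=7: ✗ (fails at j=8)
  i=8: ✗ (fails at j=8)

5, 6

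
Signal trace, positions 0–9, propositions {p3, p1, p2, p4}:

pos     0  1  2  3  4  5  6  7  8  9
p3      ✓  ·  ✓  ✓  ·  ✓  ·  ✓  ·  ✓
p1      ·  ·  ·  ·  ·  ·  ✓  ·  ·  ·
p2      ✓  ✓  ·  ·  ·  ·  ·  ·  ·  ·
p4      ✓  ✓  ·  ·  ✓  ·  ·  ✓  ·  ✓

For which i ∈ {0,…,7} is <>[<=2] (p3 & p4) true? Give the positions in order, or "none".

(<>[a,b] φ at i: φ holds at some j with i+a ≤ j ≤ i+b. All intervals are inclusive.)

0, 5, 6, 7

Evaluate at each i in [0,7]:
  i=0: ✓ (witness j=0)
  i=1: ✗ (none in [1,3])
  i=2: ✗ (none in [2,4])
  i=3: ✗ (none in [3,5])
  i=4: ✗ (none in [4,6])
  i=5: ✓ (witness j=7)
  i=6: ✓ (witness j=7)
  i=7: ✓ (witness j=7)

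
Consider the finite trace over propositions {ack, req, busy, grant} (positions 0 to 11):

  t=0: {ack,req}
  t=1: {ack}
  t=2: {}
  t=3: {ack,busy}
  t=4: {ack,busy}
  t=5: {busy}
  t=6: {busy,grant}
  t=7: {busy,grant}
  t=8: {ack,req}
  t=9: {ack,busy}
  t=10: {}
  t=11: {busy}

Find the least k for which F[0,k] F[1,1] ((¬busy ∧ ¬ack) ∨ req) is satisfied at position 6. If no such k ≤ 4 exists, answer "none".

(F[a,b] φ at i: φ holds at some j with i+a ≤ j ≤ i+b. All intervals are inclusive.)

1

Scan j = 6,7,… for F[1,1] ((¬busy ∧ ¬ack) ∨ req):
  j=6: fails
  j=7: holds
First hit at j=7, so smallest k = 7-6 = 1.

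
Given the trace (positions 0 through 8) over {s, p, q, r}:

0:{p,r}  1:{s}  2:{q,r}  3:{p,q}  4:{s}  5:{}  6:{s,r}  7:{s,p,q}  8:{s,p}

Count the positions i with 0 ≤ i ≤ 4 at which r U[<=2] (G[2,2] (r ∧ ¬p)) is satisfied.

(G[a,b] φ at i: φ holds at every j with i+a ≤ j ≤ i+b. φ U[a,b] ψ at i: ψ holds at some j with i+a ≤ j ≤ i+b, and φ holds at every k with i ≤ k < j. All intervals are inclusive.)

2

Evaluate at each i in [0,4]:
  i=0: ✓ (rhs at j=0)
  i=1: ✗ (no rhs in [1,3])
  i=2: ✗ (lhs fails at k=3 before rhs at j=4)
  i=3: ✗ (lhs fails at k=3 before rhs at j=4)
  i=4: ✓ (rhs at j=4)
Positions where it holds: {0, 4} → 2.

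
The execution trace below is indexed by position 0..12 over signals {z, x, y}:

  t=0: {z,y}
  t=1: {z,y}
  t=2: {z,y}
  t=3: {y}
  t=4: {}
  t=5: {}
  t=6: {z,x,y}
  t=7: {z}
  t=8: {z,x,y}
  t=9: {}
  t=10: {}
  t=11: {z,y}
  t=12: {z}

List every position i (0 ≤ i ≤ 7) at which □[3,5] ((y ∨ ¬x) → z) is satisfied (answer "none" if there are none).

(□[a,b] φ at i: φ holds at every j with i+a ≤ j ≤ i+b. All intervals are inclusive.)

3

Evaluate at each i in [0,7]:
  i=0: ✗ (fails at j=3)
  i=1: ✗ (fails at j=4)
  i=2: ✗ (fails at j=5)
  i=3: ✓ (all of [6,8])
  i=4: ✗ (fails at j=9)
  i=5: ✗ (fails at j=9)
  i=6: ✗ (fails at j=9)
  i=7: ✗ (fails at j=10)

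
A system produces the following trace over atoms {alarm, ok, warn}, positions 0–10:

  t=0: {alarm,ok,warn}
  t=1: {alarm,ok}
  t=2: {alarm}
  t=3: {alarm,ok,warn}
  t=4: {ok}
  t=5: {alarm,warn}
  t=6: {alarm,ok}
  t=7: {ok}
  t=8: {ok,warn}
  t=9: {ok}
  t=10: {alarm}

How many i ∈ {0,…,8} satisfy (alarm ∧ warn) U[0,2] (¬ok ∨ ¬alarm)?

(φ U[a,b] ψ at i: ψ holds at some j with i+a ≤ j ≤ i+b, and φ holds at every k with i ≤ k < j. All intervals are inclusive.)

6

Evaluate at each i in [0,8]:
  i=0: ✗ (lhs fails at k=1 before rhs at j=2)
  i=1: ✗ (lhs fails at k=1 before rhs at j=2)
  i=2: ✓ (rhs at j=2)
  i=3: ✓ (rhs at j=4; lhs holds on [3,3])
  i=4: ✓ (rhs at j=4)
  i=5: ✓ (rhs at j=5)
  i=6: ✗ (lhs fails at k=6 before rhs at j=7)
  i=7: ✓ (rhs at j=7)
  i=8: ✓ (rhs at j=8)
Positions where it holds: {2, 3, 4, 5, 7, 8} → 6.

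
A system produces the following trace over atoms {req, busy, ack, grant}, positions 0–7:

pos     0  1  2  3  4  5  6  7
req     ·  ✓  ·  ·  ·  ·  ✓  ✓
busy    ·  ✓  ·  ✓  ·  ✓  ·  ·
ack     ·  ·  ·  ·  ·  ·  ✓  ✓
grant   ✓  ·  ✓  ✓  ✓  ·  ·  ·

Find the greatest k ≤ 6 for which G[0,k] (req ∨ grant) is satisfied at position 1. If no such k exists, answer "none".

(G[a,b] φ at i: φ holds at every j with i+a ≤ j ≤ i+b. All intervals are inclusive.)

(req ∨ grant) must hold from j=1 onward; find where it first fails.
  j=1: holds
  j=2: holds
  j=3: holds
  j=4: holds
  j=5: fails
Holds on [1,4], so largest k = 3.

3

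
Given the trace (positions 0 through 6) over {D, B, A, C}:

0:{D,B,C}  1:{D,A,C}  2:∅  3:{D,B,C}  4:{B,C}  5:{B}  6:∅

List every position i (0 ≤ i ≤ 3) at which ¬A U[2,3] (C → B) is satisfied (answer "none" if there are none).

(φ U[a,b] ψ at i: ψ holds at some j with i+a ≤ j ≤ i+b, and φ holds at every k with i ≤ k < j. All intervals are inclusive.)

Evaluate at each i in [0,3]:
  i=0: ✗ (lhs fails at k=1 before rhs at j=2)
  i=1: ✗ (lhs fails at k=1 before rhs at j=3)
  i=2: ✓ (rhs at j=4; lhs holds on [2,3])
  i=3: ✓ (rhs at j=5; lhs holds on [3,4])

2, 3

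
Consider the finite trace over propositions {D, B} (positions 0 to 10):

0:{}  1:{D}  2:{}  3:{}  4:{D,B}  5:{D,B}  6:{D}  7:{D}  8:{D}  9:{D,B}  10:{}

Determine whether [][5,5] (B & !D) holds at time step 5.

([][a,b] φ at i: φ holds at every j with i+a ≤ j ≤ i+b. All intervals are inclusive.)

Check (B & !D) at every j in [10,10]:
  j=10: false
Fails at j=10 → formula fails.

No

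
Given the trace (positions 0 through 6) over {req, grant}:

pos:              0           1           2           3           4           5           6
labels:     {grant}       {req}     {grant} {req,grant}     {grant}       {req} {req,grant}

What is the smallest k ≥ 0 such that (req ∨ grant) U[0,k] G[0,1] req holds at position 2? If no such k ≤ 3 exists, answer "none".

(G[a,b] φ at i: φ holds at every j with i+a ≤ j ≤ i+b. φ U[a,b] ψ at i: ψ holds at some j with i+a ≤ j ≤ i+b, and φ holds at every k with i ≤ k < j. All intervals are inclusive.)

3

Need earliest j ≥ 2 with G[0,1] req, and (req ∨ grant) at every k in [2,j-1].
  j=2: rhs fails.
  j=3: rhs fails.
  j=4: rhs fails.
  j=5: rhs holds; lhs holds on [2,4]. k = 3.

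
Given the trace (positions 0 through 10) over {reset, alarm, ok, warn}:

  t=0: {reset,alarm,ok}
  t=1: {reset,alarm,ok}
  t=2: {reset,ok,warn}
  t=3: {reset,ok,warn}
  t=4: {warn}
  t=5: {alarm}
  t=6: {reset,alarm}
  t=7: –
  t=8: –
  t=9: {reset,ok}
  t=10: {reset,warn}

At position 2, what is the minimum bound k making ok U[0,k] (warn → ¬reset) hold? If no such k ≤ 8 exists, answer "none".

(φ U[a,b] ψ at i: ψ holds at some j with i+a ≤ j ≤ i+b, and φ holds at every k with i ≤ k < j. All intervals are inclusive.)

2

Need earliest j ≥ 2 with (warn → ¬reset), and ok at every k in [2,j-1].
  j=2: rhs fails.
  j=3: rhs fails.
  j=4: rhs holds; lhs holds on [2,3]. k = 2.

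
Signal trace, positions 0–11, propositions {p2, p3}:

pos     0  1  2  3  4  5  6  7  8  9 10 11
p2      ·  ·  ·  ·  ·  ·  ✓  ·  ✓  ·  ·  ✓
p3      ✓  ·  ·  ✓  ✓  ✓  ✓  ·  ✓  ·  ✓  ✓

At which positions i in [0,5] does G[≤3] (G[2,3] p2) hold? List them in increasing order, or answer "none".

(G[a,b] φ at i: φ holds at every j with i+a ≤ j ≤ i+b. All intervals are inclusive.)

Evaluate at each i in [0,5]:
  i=0: ✗ (fails at j=0)
  i=1: ✗ (fails at j=1)
  i=2: ✗ (fails at j=2)
  i=3: ✗ (fails at j=3)
  i=4: ✗ (fails at j=4)
  i=5: ✗ (fails at j=5)

none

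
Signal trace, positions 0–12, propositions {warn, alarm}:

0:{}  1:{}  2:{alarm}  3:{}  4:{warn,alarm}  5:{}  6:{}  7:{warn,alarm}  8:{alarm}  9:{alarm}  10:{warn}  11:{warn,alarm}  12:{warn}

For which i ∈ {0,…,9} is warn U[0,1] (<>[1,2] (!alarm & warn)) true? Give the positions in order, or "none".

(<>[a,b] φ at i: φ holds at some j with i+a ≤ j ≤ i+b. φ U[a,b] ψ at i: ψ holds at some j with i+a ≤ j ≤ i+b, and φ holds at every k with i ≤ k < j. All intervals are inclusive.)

7, 8, 9

Evaluate at each i in [0,9]:
  i=0: ✗ (no rhs in [0,1])
  i=1: ✗ (no rhs in [1,2])
  i=2: ✗ (no rhs in [2,3])
  i=3: ✗ (no rhs in [3,4])
  i=4: ✗ (no rhs in [4,5])
  i=5: ✗ (no rhs in [5,6])
  i=6: ✗ (no rhs in [6,7])
  i=7: ✓ (rhs at j=8; lhs holds on [7,7])
  i=8: ✓ (rhs at j=8)
  i=9: ✓ (rhs at j=9)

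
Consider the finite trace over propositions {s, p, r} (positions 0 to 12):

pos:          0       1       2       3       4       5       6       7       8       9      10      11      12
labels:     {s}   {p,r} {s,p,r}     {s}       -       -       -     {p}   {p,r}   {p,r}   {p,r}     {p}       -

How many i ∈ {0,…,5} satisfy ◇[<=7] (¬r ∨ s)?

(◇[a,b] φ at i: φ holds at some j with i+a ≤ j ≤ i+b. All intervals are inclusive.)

Evaluate at each i in [0,5]:
  i=0: ✓ (witness j=0)
  i=1: ✓ (witness j=2)
  i=2: ✓ (witness j=2)
  i=3: ✓ (witness j=3)
  i=4: ✓ (witness j=4)
  i=5: ✓ (witness j=5)
Positions where it holds: {0, 1, 2, 3, 4, 5} → 6.

6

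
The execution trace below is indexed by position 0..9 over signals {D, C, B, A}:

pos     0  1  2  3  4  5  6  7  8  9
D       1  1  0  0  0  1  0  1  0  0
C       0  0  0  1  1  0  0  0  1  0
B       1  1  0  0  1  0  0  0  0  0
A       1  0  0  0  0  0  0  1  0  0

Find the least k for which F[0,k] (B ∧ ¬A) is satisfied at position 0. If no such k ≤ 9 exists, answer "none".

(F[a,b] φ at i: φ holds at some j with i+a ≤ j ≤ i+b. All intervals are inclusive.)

Scan j = 0,1,… for (B ∧ ¬A):
  j=0: fails
  j=1: holds
First hit at j=1, so smallest k = 1-0 = 1.

1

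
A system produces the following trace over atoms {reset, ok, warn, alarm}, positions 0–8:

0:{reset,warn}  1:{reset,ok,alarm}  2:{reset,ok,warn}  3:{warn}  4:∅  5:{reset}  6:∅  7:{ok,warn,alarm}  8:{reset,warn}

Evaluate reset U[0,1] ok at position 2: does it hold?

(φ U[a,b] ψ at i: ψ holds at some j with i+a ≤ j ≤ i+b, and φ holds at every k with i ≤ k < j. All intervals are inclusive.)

Need some j in [2,3] with ok, and reset at every k in [2,j-1].
  j=2: ok holds; no prefix to check → satisfied.

Holds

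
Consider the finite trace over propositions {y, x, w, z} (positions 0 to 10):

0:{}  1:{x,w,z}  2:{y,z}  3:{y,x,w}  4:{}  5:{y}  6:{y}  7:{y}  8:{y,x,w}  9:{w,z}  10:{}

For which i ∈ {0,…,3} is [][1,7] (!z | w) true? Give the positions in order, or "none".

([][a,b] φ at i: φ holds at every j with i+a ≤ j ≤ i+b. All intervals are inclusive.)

2, 3

Evaluate at each i in [0,3]:
  i=0: ✗ (fails at j=2)
  i=1: ✗ (fails at j=2)
  i=2: ✓ (all of [3,9])
  i=3: ✓ (all of [4,10])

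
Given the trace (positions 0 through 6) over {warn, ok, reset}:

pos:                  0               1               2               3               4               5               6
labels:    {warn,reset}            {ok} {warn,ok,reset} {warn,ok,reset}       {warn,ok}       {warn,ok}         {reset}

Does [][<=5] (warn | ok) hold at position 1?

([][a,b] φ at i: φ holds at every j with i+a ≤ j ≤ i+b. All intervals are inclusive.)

Check (warn | ok) at every j in [1,6]:
  j=1: true
  j=2: true
  j=3: true
  j=4: true
  j=5: true
  j=6: false
Fails at j=6 → formula fails.

Does not hold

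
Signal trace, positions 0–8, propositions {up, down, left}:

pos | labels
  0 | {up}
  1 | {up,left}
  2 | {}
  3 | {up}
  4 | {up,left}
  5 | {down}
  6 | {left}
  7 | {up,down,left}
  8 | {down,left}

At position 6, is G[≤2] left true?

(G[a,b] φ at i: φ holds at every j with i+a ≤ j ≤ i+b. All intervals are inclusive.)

Check left at every j in [6,8]:
  j=6: true
  j=7: true
  j=8: true
All positions satisfy it → formula holds.

Yes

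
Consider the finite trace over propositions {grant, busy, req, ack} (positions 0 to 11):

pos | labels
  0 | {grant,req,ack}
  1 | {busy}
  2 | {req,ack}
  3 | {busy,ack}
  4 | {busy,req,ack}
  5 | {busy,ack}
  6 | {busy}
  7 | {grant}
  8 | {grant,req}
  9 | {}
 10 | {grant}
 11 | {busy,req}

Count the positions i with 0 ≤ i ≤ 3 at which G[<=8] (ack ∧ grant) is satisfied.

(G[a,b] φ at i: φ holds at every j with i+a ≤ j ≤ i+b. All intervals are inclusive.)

Evaluate at each i in [0,3]:
  i=0: ✗ (fails at j=1)
  i=1: ✗ (fails at j=1)
  i=2: ✗ (fails at j=2)
  i=3: ✗ (fails at j=3)
Positions where it holds: {} → 0.

0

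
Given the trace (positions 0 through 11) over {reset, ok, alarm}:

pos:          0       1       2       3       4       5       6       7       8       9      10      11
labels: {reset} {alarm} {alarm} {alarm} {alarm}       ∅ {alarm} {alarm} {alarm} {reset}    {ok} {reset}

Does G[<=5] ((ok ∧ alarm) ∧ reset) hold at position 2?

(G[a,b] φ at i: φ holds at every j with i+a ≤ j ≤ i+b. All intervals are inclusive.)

Does not hold

Check ((ok ∧ alarm) ∧ reset) at every j in [2,7]:
  j=2: false
  j=3: false
  j=4: false
  j=5: false
  j=6: false
  j=7: false
Fails at j=2 → formula fails.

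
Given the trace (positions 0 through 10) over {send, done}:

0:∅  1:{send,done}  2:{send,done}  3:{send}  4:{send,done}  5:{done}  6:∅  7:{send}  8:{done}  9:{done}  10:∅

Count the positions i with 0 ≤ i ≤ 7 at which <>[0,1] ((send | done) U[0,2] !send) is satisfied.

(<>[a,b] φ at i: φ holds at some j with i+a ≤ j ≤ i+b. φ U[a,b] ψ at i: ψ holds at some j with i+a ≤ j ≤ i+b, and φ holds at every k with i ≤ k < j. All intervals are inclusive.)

7

Evaluate at each i in [0,7]:
  i=0: ✓ (witness j=0)
  i=1: ✗ (none in [1,2])
  i=2: ✓ (witness j=3)
  i=3: ✓ (witness j=3)
  i=4: ✓ (witness j=4)
  i=5: ✓ (witness j=5)
  i=6: ✓ (witness j=6)
  i=7: ✓ (witness j=7)
Positions where it holds: {0, 2, 3, 4, 5, 6, 7} → 7.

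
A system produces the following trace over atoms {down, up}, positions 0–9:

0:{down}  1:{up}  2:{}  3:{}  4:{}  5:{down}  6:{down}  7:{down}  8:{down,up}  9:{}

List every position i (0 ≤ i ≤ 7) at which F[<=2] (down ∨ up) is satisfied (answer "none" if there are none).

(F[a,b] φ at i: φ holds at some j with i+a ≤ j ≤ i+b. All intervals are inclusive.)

0, 1, 3, 4, 5, 6, 7

Evaluate at each i in [0,7]:
  i=0: ✓ (witness j=0)
  i=1: ✓ (witness j=1)
  i=2: ✗ (none in [2,4])
  i=3: ✓ (witness j=5)
  i=4: ✓ (witness j=5)
  i=5: ✓ (witness j=5)
  i=6: ✓ (witness j=6)
  i=7: ✓ (witness j=7)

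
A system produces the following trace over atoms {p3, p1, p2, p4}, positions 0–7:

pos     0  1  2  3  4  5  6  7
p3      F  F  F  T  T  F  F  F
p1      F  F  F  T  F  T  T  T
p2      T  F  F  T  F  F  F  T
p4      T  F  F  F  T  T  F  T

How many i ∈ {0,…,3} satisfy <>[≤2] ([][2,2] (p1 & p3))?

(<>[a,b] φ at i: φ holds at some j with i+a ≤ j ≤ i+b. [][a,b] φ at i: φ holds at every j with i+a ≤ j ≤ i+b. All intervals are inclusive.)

2

Evaluate at each i in [0,3]:
  i=0: ✓ (witness j=1)
  i=1: ✓ (witness j=1)
  i=2: ✗ (none in [2,4])
  i=3: ✗ (none in [3,5])
Positions where it holds: {0, 1} → 2.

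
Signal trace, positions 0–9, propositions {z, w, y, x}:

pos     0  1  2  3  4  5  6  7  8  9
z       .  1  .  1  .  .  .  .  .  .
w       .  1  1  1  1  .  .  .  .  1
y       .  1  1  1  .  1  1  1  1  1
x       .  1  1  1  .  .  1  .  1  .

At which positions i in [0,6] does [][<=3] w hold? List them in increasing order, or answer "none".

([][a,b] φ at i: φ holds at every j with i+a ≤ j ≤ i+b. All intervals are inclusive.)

Evaluate at each i in [0,6]:
  i=0: ✗ (fails at j=0)
  i=1: ✓ (all of [1,4])
  i=2: ✗ (fails at j=5)
  i=3: ✗ (fails at j=5)
  i=4: ✗ (fails at j=5)
  i=5: ✗ (fails at j=5)
  i=6: ✗ (fails at j=6)

1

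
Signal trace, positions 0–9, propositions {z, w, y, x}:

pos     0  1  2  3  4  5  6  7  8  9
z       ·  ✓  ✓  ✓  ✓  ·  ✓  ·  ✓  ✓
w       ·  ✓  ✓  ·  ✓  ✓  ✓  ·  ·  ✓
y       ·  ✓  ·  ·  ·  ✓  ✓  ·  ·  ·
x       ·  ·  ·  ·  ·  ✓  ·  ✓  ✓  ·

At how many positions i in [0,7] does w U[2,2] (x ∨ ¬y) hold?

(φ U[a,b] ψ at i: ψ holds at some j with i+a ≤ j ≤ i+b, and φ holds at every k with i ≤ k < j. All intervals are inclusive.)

2

Evaluate at each i in [0,7]:
  i=0: ✗ (lhs fails at k=0 before rhs at j=2)
  i=1: ✓ (rhs at j=3; lhs holds on [1,2])
  i=2: ✗ (lhs fails at k=3 before rhs at j=4)
  i=3: ✗ (lhs fails at k=3 before rhs at j=5)
  i=4: ✗ (no rhs in [6,6])
  i=5: ✓ (rhs at j=7; lhs holds on [5,6])
  i=6: ✗ (lhs fails at k=7 before rhs at j=8)
  i=7: ✗ (lhs fails at k=7 before rhs at j=9)
Positions where it holds: {1, 5} → 2.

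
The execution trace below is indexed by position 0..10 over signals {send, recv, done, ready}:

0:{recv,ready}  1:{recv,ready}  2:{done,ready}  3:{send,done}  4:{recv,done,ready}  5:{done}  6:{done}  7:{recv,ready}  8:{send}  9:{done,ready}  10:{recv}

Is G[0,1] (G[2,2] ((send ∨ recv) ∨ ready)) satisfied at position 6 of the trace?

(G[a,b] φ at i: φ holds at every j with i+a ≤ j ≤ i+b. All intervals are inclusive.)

Check G[2,2] ((send ∨ recv) ∨ ready) at every j in [6,7]:
  j=6: holds on [8,8]
  j=7: holds on [9,9]
All positions satisfy it → formula holds.

Holds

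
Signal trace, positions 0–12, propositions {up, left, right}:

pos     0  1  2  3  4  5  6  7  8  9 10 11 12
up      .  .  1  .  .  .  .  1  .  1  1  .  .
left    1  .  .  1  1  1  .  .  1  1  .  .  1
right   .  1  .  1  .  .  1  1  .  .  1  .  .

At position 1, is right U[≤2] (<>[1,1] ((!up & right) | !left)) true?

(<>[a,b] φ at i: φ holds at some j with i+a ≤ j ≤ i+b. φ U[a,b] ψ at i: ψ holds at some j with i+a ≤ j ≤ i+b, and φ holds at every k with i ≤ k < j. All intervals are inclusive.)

Need some j in [1,3] with <>[1,1] ((!up & right) | !left), and right at every k in [1,j-1].
  j=1: <>[1,1] ((!up & right) | !left) holds; no prefix to check → satisfied.

True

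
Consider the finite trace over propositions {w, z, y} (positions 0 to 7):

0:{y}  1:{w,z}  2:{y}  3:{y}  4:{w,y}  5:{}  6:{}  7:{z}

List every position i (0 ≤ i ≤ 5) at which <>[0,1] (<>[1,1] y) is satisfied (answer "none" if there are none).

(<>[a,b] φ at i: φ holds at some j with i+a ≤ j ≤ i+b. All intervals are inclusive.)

0, 1, 2, 3

Evaluate at each i in [0,5]:
  i=0: ✓ (witness j=1)
  i=1: ✓ (witness j=1)
  i=2: ✓ (witness j=2)
  i=3: ✓ (witness j=3)
  i=4: ✗ (none in [4,5])
  i=5: ✗ (none in [5,6])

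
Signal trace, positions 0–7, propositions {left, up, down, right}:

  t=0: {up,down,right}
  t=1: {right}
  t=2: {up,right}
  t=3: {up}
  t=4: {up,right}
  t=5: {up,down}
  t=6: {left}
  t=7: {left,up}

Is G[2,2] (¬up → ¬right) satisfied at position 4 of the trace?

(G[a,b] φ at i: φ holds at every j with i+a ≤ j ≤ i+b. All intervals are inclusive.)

Check (¬up → ¬right) at every j in [6,6]:
  j=6: antecedent true; consequent true → ✓
All positions satisfy it → formula holds.

Holds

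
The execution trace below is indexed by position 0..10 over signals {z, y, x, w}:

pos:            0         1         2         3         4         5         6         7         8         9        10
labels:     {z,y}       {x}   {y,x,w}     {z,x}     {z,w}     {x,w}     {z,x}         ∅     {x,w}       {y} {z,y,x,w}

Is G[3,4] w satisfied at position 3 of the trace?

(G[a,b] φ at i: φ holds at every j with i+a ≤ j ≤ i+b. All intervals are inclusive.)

Does not hold

Check w at every j in [6,7]:
  j=6: false
  j=7: false
Fails at j=6 → formula fails.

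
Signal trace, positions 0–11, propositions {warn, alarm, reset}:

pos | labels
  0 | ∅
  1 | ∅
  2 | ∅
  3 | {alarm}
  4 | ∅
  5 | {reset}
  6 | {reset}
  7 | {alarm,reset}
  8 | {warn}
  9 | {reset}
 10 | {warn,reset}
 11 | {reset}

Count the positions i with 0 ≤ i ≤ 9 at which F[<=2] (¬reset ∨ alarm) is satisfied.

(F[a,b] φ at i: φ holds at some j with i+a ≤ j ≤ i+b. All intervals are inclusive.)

Evaluate at each i in [0,9]:
  i=0: ✓ (witness j=0)
  i=1: ✓ (witness j=1)
  i=2: ✓ (witness j=2)
  i=3: ✓ (witness j=3)
  i=4: ✓ (witness j=4)
  i=5: ✓ (witness j=7)
  i=6: ✓ (witness j=7)
  i=7: ✓ (witness j=7)
  i=8: ✓ (witness j=8)
  i=9: ✗ (none in [9,11])
Positions where it holds: {0, 1, 2, 3, 4, 5, 6, 7, 8} → 9.

9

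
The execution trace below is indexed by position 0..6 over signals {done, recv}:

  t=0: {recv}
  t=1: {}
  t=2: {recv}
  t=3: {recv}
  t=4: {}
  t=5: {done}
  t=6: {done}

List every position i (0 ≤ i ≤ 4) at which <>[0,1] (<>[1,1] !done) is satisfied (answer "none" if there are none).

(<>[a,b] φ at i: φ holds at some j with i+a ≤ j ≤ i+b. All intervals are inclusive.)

0, 1, 2, 3

Evaluate at each i in [0,4]:
  i=0: ✓ (witness j=0)
  i=1: ✓ (witness j=1)
  i=2: ✓ (witness j=2)
  i=3: ✓ (witness j=3)
  i=4: ✗ (none in [4,5])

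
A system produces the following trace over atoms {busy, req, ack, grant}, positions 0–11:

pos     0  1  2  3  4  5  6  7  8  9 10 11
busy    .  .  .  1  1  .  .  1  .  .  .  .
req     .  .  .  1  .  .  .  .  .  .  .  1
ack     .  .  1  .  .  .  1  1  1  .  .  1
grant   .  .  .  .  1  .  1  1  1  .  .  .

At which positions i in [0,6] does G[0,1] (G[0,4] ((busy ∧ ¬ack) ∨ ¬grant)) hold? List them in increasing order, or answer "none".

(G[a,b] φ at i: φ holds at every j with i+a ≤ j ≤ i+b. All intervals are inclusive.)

Evaluate at each i in [0,6]:
  i=0: ✓ (all of [0,1])
  i=1: ✗ (fails at j=2)
  i=2: ✗ (fails at j=2)
  i=3: ✗ (fails at j=3)
  i=4: ✗ (fails at j=4)
  i=5: ✗ (fails at j=5)
  i=6: ✗ (fails at j=6)

0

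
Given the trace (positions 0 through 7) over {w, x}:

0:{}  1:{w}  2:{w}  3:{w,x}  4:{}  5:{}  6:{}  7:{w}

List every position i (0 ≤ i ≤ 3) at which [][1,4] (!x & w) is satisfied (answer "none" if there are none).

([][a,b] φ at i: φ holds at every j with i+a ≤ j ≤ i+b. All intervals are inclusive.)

none

Evaluate at each i in [0,3]:
  i=0: ✗ (fails at j=3)
  i=1: ✗ (fails at j=3)
  i=2: ✗ (fails at j=3)
  i=3: ✗ (fails at j=4)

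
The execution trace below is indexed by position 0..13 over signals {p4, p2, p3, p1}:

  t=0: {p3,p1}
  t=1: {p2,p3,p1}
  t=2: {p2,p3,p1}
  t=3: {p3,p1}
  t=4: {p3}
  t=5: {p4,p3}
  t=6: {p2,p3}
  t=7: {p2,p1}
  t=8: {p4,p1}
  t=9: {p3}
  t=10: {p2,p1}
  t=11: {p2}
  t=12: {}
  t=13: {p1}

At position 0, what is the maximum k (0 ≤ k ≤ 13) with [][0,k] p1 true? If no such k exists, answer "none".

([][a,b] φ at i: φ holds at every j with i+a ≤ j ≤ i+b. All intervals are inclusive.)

p1 must hold from j=0 onward; find where it first fails.
  j=0: holds
  j=1: holds
  j=2: holds
  j=3: holds
  j=4: fails
Holds on [0,3], so largest k = 3.

3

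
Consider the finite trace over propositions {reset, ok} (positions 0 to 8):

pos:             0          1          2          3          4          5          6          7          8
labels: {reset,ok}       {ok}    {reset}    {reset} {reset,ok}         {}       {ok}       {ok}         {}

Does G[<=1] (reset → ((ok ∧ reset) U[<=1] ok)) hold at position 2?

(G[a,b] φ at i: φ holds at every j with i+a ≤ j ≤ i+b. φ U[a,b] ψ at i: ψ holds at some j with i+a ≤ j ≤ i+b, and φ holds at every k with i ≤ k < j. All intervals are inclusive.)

False

Check (reset → ((ok ∧ reset) U[<=1] ok)) at every j in [2,3]:
  j=2: antecedent true; consequent fails → ✗
  j=3: antecedent true; consequent fails → ✗
Fails at j=2 → formula fails.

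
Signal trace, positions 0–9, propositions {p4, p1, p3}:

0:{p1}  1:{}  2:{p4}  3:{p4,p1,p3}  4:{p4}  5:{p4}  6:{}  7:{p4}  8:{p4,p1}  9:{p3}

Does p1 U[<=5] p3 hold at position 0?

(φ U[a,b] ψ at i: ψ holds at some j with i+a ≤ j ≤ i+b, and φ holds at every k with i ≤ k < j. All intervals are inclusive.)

Need some j in [0,5] with p3, and p1 at every k in [0,j-1].
  j=0: p3 false.
  j=1: p3 false.
  j=2: p3 false.
  j=3: p3 holds, but p1 fails at k=1 → not this j.
  j=4: p3 false.
  j=5: p3 false.
No j in the window works → until fails.

Does not hold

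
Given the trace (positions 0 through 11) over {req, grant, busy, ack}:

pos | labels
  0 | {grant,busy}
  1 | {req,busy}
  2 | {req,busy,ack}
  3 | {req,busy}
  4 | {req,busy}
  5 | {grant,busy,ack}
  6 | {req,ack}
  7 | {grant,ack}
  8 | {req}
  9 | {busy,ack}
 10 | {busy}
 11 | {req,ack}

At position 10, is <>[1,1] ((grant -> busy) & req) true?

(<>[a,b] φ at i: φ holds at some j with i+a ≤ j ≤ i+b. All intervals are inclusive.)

Check ((grant -> busy) & req) at each j in [11,11]:
  j=11: true
Found at j=11 → formula holds.

Yes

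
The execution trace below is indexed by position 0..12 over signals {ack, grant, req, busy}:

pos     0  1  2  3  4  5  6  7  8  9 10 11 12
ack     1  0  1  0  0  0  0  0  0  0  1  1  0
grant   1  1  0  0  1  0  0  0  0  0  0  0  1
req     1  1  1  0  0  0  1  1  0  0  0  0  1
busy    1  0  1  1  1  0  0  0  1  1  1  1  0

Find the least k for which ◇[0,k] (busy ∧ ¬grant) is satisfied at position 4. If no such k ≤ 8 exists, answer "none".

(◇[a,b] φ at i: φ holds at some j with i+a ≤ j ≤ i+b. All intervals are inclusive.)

Scan j = 4,5,… for (busy ∧ ¬grant):
  j=4: fails
  j=5: fails
  j=6: fails
  j=7: fails
  j=8: holds
First hit at j=8, so smallest k = 8-4 = 4.

4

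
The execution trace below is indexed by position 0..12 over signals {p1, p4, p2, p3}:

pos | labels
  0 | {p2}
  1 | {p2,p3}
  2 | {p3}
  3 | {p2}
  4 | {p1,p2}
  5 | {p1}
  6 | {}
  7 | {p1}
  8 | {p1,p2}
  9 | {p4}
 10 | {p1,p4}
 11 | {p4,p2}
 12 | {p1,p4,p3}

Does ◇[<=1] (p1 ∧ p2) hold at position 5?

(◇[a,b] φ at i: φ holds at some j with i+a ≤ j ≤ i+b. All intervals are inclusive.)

No

Check (p1 ∧ p2) at each j in [5,6]:
  j=5: false
  j=6: false
No position in the window satisfies it → formula fails.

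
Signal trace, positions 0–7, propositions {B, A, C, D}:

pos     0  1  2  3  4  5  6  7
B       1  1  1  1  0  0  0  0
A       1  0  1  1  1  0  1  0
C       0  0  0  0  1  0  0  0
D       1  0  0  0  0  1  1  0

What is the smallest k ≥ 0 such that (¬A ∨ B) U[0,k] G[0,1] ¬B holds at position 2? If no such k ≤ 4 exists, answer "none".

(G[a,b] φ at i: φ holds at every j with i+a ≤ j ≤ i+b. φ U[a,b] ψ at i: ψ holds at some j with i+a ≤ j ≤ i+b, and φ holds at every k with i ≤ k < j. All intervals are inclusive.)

2

Need earliest j ≥ 2 with G[0,1] ¬B, and (¬A ∨ B) at every k in [2,j-1].
  j=2: rhs fails.
  j=3: rhs fails.
  j=4: rhs holds; lhs holds on [2,3]. k = 2.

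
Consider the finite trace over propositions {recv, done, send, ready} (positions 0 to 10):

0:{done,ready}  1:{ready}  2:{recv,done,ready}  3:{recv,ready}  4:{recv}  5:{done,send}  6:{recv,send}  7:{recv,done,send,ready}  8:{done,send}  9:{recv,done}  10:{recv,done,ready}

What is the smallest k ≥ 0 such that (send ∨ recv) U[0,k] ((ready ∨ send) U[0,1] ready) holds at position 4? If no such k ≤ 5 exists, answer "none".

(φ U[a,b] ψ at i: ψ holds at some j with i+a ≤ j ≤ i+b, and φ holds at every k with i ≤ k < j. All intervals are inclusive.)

Need earliest j ≥ 4 with ((ready ∨ send) U[0,1] ready), and (send ∨ recv) at every k in [4,j-1].
  j=4: rhs fails.
  j=5: rhs fails.
  j=6: rhs holds; lhs holds on [4,5]. k = 2.

2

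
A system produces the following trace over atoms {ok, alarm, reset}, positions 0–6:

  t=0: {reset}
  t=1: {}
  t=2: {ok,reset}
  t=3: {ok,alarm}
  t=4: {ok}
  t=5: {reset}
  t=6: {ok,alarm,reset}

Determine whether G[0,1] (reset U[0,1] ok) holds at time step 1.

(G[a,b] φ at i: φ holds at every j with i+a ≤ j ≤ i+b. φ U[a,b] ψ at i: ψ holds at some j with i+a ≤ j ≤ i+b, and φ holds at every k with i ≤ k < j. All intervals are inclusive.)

Check (reset U[0,1] ok) at every j in [1,2]:
  j=1: fails
  j=2: holds
Fails at j=1 → formula fails.

False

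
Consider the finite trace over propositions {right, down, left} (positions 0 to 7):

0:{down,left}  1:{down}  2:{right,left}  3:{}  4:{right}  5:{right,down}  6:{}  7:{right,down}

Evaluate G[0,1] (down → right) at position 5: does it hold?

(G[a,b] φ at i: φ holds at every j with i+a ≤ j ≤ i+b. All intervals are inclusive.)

Check (down → right) at every j in [5,6]:
  j=5: antecedent true; consequent true → ✓
  j=6: antecedent false → ✓
All positions satisfy it → formula holds.

Yes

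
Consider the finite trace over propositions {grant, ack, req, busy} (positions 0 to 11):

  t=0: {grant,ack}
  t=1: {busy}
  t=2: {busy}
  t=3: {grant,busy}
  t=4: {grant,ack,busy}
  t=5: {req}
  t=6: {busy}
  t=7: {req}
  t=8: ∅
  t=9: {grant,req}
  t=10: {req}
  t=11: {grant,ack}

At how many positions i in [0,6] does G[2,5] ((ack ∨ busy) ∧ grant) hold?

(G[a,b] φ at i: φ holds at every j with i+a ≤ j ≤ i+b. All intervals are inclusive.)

0

Evaluate at each i in [0,6]:
  i=0: ✗ (fails at j=2)
  i=1: ✗ (fails at j=5)
  i=2: ✗ (fails at j=5)
  i=3: ✗ (fails at j=5)
  i=4: ✗ (fails at j=6)
  i=5: ✗ (fails at j=7)
  i=6: ✗ (fails at j=8)
Positions where it holds: {} → 0.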